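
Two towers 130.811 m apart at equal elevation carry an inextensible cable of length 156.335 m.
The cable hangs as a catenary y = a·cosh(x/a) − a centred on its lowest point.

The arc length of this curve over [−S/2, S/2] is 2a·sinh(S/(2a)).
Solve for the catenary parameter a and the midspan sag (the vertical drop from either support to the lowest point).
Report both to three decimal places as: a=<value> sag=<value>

a=62.144 sag=37.716

seed: a₀ = √(S³/(24(L−S))) = √(130.811³/(24·25.524)) = 60.448623
iter 1: u=1.082001  f(a)=+1.536e+00  f'(a)=-9.476e-01  a ← 60.448623 − (+1.536e+00/-9.476e-01) = 62.070036
iter 2: u=1.053737  f(a)=+6.399e-02  f'(a)=-8.701e-01  a ← 62.070036 − (+6.399e-02/-8.701e-01) = 62.143573
iter 3: u=1.052490  f(a)=+1.217e-04  f'(a)=-8.668e-01  a ← 62.143573 − (+1.217e-04/-8.668e-01) = 62.143713
iter 4: u=1.052488  f(a)=+4.417e-10  f'(a)=-8.668e-01  a ← 62.143713 − (+4.417e-10/-8.668e-01) = 62.143713
iter 5: u=1.052488  f(a)=+0.000e+00  f'(a)=-8.668e-01  a ← 62.143713 − (+0.000e+00/-8.668e-01) = 62.143713
converged: |Δa| < 1e-12 after 5 iterations
sag = a·(cosh(S/(2a)) − 1) = 62.143713·(cosh(1.052488) − 1) = 37.716184
T_max/T_min = cosh(S/(2a)) = 1.606919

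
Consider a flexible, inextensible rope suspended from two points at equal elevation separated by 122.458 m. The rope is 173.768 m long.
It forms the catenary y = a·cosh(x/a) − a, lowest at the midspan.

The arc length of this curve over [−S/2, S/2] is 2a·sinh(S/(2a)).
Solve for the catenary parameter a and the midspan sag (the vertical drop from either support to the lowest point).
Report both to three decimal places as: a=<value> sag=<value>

seed: a₀ = √(S³/(24(L−S))) = √(122.458³/(24·51.310)) = 38.616607
iter 1: u=1.585561  f(a)=+6.850e+00  f'(a)=-3.388e+00  a ← 38.616607 − (+6.850e+00/-3.388e+00) = 40.638110
iter 2: u=1.506689  f(a)=+5.746e-01  f'(a)=-2.842e+00  a ← 40.638110 − (+5.746e-01/-2.842e+00) = 40.840317
iter 3: u=1.499229  f(a)=+4.862e-03  f'(a)=-2.794e+00  a ← 40.840317 − (+4.862e-03/-2.794e+00) = 40.842057
iter 4: u=1.499165  f(a)=+3.546e-07  f'(a)=-2.793e+00  a ← 40.842057 − (+3.546e-07/-2.793e+00) = 40.842057
iter 5: u=1.499165  f(a)=+2.842e-14  f'(a)=-2.793e+00  a ← 40.842057 − (+2.842e-14/-2.793e+00) = 40.842057
converged: |Δa| < 1e-12 after 5 iterations
sag = a·(cosh(S/(2a)) − 1) = 40.842057·(cosh(1.499165) − 1) = 55.162646
T_max/T_min = cosh(S/(2a)) = 2.350633

a=40.842 sag=55.163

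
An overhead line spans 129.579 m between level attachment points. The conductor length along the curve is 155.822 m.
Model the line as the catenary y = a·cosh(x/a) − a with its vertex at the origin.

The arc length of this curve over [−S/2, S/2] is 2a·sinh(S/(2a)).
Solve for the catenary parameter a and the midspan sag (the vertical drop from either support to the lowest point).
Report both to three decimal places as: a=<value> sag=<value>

a=60.483 sag=38.149

seed: a₀ = √(S³/(24(L−S))) = √(129.579³/(24·26.243)) = 58.774585
iter 1: u=1.102339  f(a)=+1.641e+00  f'(a)=-1.006e+00  a ← 58.774585 − (+1.641e+00/-1.006e+00) = 60.405631
iter 2: u=1.072574  f(a)=+7.081e-02  f'(a)=-9.212e-01  a ← 60.405631 − (+7.081e-02/-9.212e-01) = 60.482492
iter 3: u=1.071211  f(a)=+1.449e-04  f'(a)=-9.174e-01  a ← 60.482492 − (+1.449e-04/-9.174e-01) = 60.482650
iter 4: u=1.071208  f(a)=+6.098e-10  f'(a)=-9.174e-01  a ← 60.482650 − (+6.098e-10/-9.174e-01) = 60.482650
iter 5: u=1.071208  f(a)=+0.000e+00  f'(a)=-9.174e-01  a ← 60.482650 − (+0.000e+00/-9.174e-01) = 60.482650
converged: |Δa| < 1e-12 after 5 iterations
sag = a·(cosh(S/(2a)) − 1) = 60.482650·(cosh(1.071208) − 1) = 38.149368
T_max/T_min = cosh(S/(2a)) = 1.630749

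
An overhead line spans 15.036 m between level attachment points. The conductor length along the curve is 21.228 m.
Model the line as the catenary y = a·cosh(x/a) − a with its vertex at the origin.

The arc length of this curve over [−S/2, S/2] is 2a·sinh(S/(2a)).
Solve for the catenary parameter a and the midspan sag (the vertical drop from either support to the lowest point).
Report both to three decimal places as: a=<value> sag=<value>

a=5.054 sag=6.702

seed: a₀ = √(S³/(24(L−S))) = √(15.036³/(24·6.192)) = 4.782747
iter 1: u=1.571900  f(a)=+8.116e-01  f'(a)=-3.288e+00  a ← 4.782747 − (+8.116e-01/-3.288e+00) = 5.029558
iter 2: u=1.494764  f(a)=+6.705e-02  f'(a)=-2.765e+00  a ← 5.029558 − (+6.705e-02/-2.765e+00) = 5.053805
iter 3: u=1.487592  f(a)=+5.488e-04  f'(a)=-2.720e+00  a ← 5.053805 − (+5.488e-04/-2.720e+00) = 5.054006
iter 4: u=1.487533  f(a)=+3.743e-08  f'(a)=-2.720e+00  a ← 5.054006 − (+3.743e-08/-2.720e+00) = 5.054006
iter 5: u=1.487533  f(a)=+3.553e-15  f'(a)=-2.720e+00  a ← 5.054006 − (+3.553e-15/-2.720e+00) = 5.054006
converged: |Δa| < 1e-12 after 5 iterations
sag = a·(cosh(S/(2a)) − 1) = 5.054006·(cosh(1.487533) − 1) = 6.701842
T_max/T_min = cosh(S/(2a)) = 2.326045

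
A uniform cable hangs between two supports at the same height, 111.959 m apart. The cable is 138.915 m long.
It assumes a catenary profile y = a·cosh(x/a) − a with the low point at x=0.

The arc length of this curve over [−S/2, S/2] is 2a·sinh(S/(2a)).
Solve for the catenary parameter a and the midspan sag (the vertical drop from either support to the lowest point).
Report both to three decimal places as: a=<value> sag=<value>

seed: a₀ = √(S³/(24(L−S))) = √(111.959³/(24·26.956)) = 46.575248
iter 1: u=1.201915  f(a)=+2.015e+00  f'(a)=-1.334e+00  a ← 46.575248 − (+2.015e+00/-1.334e+00) = 48.086464
iter 2: u=1.164143  f(a)=+1.022e-01  f'(a)=-1.201e+00  a ← 48.086464 − (+1.022e-01/-1.201e+00) = 48.171569
iter 3: u=1.162086  f(a)=+2.943e-04  f'(a)=-1.194e+00  a ← 48.171569 − (+2.943e-04/-1.194e+00) = 48.171816
iter 4: u=1.162080  f(a)=+2.454e-09  f'(a)=-1.194e+00  a ← 48.171816 − (+2.454e-09/-1.194e+00) = 48.171816
iter 5: u=1.162080  f(a)=+0.000e+00  f'(a)=-1.194e+00  a ← 48.171816 − (+0.000e+00/-1.194e+00) = 48.171816
converged: |Δa| < 1e-12 after 5 iterations
sag = a·(cosh(S/(2a)) − 1) = 48.171816·(cosh(1.162080) − 1) = 36.355506
T_max/T_min = cosh(S/(2a)) = 1.754705

a=48.172 sag=36.356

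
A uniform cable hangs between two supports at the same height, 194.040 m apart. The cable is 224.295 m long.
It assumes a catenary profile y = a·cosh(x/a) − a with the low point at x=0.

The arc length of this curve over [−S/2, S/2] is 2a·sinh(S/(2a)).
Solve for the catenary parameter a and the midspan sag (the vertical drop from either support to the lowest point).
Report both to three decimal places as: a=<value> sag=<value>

seed: a₀ = √(S³/(24(L−S))) = √(194.040³/(24·30.255)) = 100.307337
iter 1: u=0.967227  f(a)=+1.447e+00  f'(a)=-6.616e-01  a ← 100.307337 − (+1.447e+00/-6.616e-01) = 102.494697
iter 2: u=0.946586  f(a)=+4.869e-02  f'(a)=-6.178e-01  a ← 102.494697 − (+4.869e-02/-6.178e-01) = 102.573516
iter 3: u=0.945858  f(a)=+5.937e-05  f'(a)=-6.163e-01  a ← 102.573516 − (+5.937e-05/-6.163e-01) = 102.573612
iter 4: u=0.945857  f(a)=+8.851e-11  f'(a)=-6.162e-01  a ← 102.573612 − (+8.851e-11/-6.162e-01) = 102.573612
iter 5: u=0.945857  f(a)=+0.000e+00  f'(a)=-6.162e-01  a ← 102.573612 − (+0.000e+00/-6.162e-01) = 102.573612
converged: |Δa| < 1e-12 after 5 iterations
sag = a·(cosh(S/(2a)) − 1) = 102.573612·(cosh(0.945857) − 1) = 49.407991
T_max/T_min = cosh(S/(2a)) = 1.481683

a=102.574 sag=49.408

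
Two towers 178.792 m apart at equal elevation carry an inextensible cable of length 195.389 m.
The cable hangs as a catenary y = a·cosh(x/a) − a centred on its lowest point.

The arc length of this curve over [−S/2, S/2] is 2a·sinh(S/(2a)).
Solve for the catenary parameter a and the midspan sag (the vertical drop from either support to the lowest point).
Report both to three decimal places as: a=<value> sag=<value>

a=121.418 sag=34.423

seed: a₀ = √(S³/(24(L−S))) = √(178.792³/(24·16.597)) = 119.784798
iter 1: u=0.746305  f(a)=+4.684e-01  f'(a)=-2.929e-01  a ← 119.784798 − (+4.684e-01/-2.929e-01) = 121.384137
iter 2: u=0.736472  f(a)=+9.546e-03  f'(a)=-2.810e-01  a ← 121.384137 − (+9.546e-03/-2.810e-01) = 121.418104
iter 3: u=0.736266  f(a)=+4.148e-06  f'(a)=-2.808e-01  a ← 121.418104 − (+4.148e-06/-2.808e-01) = 121.418119
iter 4: u=0.736266  f(a)=+7.674e-13  f'(a)=-2.808e-01  a ← 121.418119 − (+7.674e-13/-2.808e-01) = 121.418119
converged: |Δa| < 1e-12 after 4 iterations
sag = a·(cosh(S/(2a)) − 1) = 121.418119·(cosh(0.736266) − 1) = 34.423387
T_max/T_min = cosh(S/(2a)) = 1.283511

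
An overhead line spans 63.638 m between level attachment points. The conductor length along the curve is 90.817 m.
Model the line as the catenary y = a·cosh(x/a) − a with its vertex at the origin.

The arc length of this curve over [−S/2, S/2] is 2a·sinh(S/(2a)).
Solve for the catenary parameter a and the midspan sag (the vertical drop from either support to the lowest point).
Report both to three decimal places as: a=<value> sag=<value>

a=21.043 sag=29.004

seed: a₀ = √(S³/(24(L−S))) = √(63.638³/(24·27.179)) = 19.877073
iter 1: u=1.600789  f(a)=+3.703e+00  f'(a)=-3.503e+00  a ← 19.877073 − (+3.703e+00/-3.503e+00) = 20.934113
iter 2: u=1.519959  f(a)=+3.159e-01  f'(a)=-2.928e+00  a ← 20.934113 − (+3.159e-01/-2.928e+00) = 21.041972
iter 3: u=1.512168  f(a)=+2.772e-03  f'(a)=-2.877e+00  a ← 21.041972 − (+2.772e-03/-2.877e+00) = 21.042936
iter 4: u=1.512099  f(a)=+2.177e-07  f'(a)=-2.877e+00  a ← 21.042936 − (+2.177e-07/-2.877e+00) = 21.042936
iter 5: u=1.512099  f(a)=+1.421e-14  f'(a)=-2.877e+00  a ← 21.042936 − (+1.421e-14/-2.877e+00) = 21.042936
converged: |Δa| < 1e-12 after 5 iterations
sag = a·(cosh(S/(2a)) − 1) = 21.042936·(cosh(1.512099) − 1) = 29.004412
T_max/T_min = cosh(S/(2a)) = 2.378344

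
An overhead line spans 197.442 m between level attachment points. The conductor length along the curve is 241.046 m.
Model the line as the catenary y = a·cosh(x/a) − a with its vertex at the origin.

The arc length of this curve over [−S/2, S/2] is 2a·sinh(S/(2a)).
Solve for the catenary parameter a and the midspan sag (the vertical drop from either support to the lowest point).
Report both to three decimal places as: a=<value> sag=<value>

a=88.469 sag=61.039

seed: a₀ = √(S³/(24(L−S))) = √(197.442³/(24·43.604)) = 85.761136
iter 1: u=1.151116  f(a)=+2.982e+00  f'(a)=-1.158e+00  a ← 85.761136 − (+2.982e+00/-1.158e+00) = 88.335722
iter 2: u=1.117566  f(a)=+1.395e-01  f'(a)=-1.052e+00  a ← 88.335722 − (+1.395e-01/-1.052e+00) = 88.468359
iter 3: u=1.115890  f(a)=+3.388e-04  f'(a)=-1.047e+00  a ← 88.468359 − (+3.388e-04/-1.047e+00) = 88.468682
iter 4: u=1.115886  f(a)=+2.008e-09  f'(a)=-1.047e+00  a ← 88.468682 − (+2.008e-09/-1.047e+00) = 88.468682
iter 5: u=1.115886  f(a)=-2.842e-14  f'(a)=-1.047e+00  a ← 88.468682 − (-2.842e-14/-1.047e+00) = 88.468682
converged: |Δa| < 1e-12 after 5 iterations
sag = a·(cosh(S/(2a)) − 1) = 88.468682·(cosh(1.115886) − 1) = 61.038847
T_max/T_min = cosh(S/(2a)) = 1.689949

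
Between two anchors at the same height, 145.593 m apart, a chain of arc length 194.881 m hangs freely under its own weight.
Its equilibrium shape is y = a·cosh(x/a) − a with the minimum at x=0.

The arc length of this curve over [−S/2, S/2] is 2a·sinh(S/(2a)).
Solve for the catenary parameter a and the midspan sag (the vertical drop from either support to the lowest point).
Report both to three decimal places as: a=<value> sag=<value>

a=53.493 sag=57.665

seed: a₀ = √(S³/(24(L−S))) = √(145.593³/(24·49.288)) = 51.078075
iter 1: u=1.425201  f(a)=+5.255e+00  f'(a)=-2.351e+00  a ← 51.078075 − (+5.255e+00/-2.351e+00) = 53.312756
iter 2: u=1.365461  f(a)=+3.645e-01  f'(a)=-2.036e+00  a ← 53.312756 − (+3.645e-01/-2.036e+00) = 53.491836
iter 3: u=1.360890  f(a)=+2.043e-03  f'(a)=-2.013e+00  a ← 53.491836 − (+2.043e-03/-2.013e+00) = 53.492851
iter 4: u=1.360864  f(a)=+6.500e-08  f'(a)=-2.013e+00  a ← 53.492851 − (+6.500e-08/-2.013e+00) = 53.492851
iter 5: u=1.360864  f(a)=-2.842e-14  f'(a)=-2.013e+00  a ← 53.492851 − (-2.842e-14/-2.013e+00) = 53.492851
converged: |Δa| < 1e-12 after 5 iterations
sag = a·(cosh(S/(2a)) − 1) = 53.492851·(cosh(1.360864) − 1) = 57.665307
T_max/T_min = cosh(S/(2a)) = 2.078000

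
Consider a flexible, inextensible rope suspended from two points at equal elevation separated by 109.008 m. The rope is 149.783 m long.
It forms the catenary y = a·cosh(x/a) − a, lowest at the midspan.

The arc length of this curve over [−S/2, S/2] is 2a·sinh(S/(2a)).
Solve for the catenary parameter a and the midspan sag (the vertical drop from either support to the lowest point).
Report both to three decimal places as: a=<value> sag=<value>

a=38.269 sag=45.833

seed: a₀ = √(S³/(24(L−S))) = √(109.008³/(24·40.775)) = 36.381864
iter 1: u=1.498109  f(a)=+4.828e+00  f'(a)=-2.787e+00  a ← 36.381864 − (+4.828e+00/-2.787e+00) = 38.114404
iter 2: u=1.430011  f(a)=+3.663e-01  f'(a)=-2.378e+00  a ← 38.114404 − (+3.663e-01/-2.378e+00) = 38.268409
iter 3: u=1.424256  f(a)=+2.491e-03  f'(a)=-2.346e+00  a ← 38.268409 − (+2.491e-03/-2.346e+00) = 38.269471
iter 4: u=1.424216  f(a)=+1.169e-07  f'(a)=-2.346e+00  a ← 38.269471 − (+1.169e-07/-2.346e+00) = 38.269471
iter 5: u=1.424216  f(a)=+2.842e-14  f'(a)=-2.346e+00  a ← 38.269471 − (+2.842e-14/-2.346e+00) = 38.269471
converged: |Δa| < 1e-12 after 5 iterations
sag = a·(cosh(S/(2a)) − 1) = 38.269471·(cosh(1.424216) − 1) = 45.833378
T_max/T_min = cosh(S/(2a)) = 2.197649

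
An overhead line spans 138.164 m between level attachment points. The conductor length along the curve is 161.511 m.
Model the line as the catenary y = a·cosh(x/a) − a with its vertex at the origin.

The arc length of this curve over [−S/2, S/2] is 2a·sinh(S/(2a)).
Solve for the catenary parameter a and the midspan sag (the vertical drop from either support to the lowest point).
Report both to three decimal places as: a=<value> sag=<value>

a=70.283 sag=36.774

seed: a₀ = √(S³/(24(L−S))) = √(138.164³/(24·23.347)) = 68.607435
iter 1: u=1.006917  f(a)=+1.213e+00  f'(a)=-7.521e-01  a ← 68.607435 − (+1.213e+00/-7.521e-01) = 70.219529
iter 2: u=0.983800  f(a)=+4.405e-02  f'(a)=-6.984e-01  a ← 70.219529 − (+4.405e-02/-6.984e-01) = 70.282608
iter 3: u=0.982917  f(a)=+6.301e-05  f'(a)=-6.964e-01  a ← 70.282608 − (+6.301e-05/-6.964e-01) = 70.282698
iter 4: u=0.982916  f(a)=+1.293e-10  f'(a)=-6.964e-01  a ← 70.282698 − (+1.293e-10/-6.964e-01) = 70.282698
iter 5: u=0.982916  f(a)=+0.000e+00  f'(a)=-6.964e-01  a ← 70.282698 − (+0.000e+00/-6.964e-01) = 70.282698
converged: |Δa| < 1e-12 after 5 iterations
sag = a·(cosh(S/(2a)) − 1) = 70.282698·(cosh(0.982916) − 1) = 36.773868
T_max/T_min = cosh(S/(2a)) = 1.523228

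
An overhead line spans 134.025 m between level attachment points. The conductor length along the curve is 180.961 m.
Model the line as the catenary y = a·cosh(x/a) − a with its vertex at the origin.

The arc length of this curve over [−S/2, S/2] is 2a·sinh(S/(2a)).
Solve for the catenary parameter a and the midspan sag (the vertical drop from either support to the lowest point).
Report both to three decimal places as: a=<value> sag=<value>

a=48.485 sag=54.167

seed: a₀ = √(S³/(24(L−S))) = √(134.025³/(24·46.936)) = 46.229593
iter 1: u=1.449559  f(a)=+5.185e+00  f'(a)=-2.491e+00  a ← 46.229593 − (+5.185e+00/-2.491e+00) = 48.311559
iter 2: u=1.387090  f(a)=+3.708e-01  f'(a)=-2.146e+00  a ← 48.311559 − (+3.708e-01/-2.146e+00) = 48.484378
iter 3: u=1.382146  f(a)=+2.220e-03  f'(a)=-2.120e+00  a ← 48.484378 − (+2.220e-03/-2.120e+00) = 48.485425
iter 4: u=1.382116  f(a)=+8.061e-08  f'(a)=-2.120e+00  a ← 48.485425 − (+8.061e-08/-2.120e+00) = 48.485425
iter 5: u=1.382116  f(a)=-8.527e-14  f'(a)=-2.120e+00  a ← 48.485425 − (-8.527e-14/-2.120e+00) = 48.485425
converged: |Δa| < 1e-12 after 5 iterations
sag = a·(cosh(S/(2a)) − 1) = 48.485425·(cosh(1.382116) − 1) = 54.167180
T_max/T_min = cosh(S/(2a)) = 2.117185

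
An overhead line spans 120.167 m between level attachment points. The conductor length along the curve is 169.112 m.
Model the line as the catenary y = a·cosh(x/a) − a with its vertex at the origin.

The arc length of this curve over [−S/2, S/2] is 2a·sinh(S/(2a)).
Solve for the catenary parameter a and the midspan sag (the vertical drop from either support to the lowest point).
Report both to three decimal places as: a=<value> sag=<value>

seed: a₀ = √(S³/(24(L−S))) = √(120.167³/(24·48.945)) = 38.434217
iter 1: u=1.563281  f(a)=+6.341e+00  f'(a)=-3.226e+00  a ← 38.434217 − (+6.341e+00/-3.226e+00) = 40.399597
iter 2: u=1.487230  f(a)=+5.188e-01  f'(a)=-2.718e+00  a ← 40.399597 − (+5.188e-01/-2.718e+00) = 40.590483
iter 3: u=1.480236  f(a)=+4.158e-03  f'(a)=-2.675e+00  a ← 40.590483 − (+4.158e-03/-2.675e+00) = 40.592037
iter 4: u=1.480179  f(a)=+2.717e-07  f'(a)=-2.674e+00  a ← 40.592037 − (+2.717e-07/-2.674e+00) = 40.592037
iter 5: u=1.480179  f(a)=-2.842e-14  f'(a)=-2.674e+00  a ← 40.592037 − (-2.842e-14/-2.674e+00) = 40.592037
converged: |Δa| < 1e-12 after 5 iterations
sag = a·(cosh(S/(2a)) − 1) = 40.592037·(cosh(1.480179) − 1) = 53.202582
T_max/T_min = cosh(S/(2a)) = 2.310665

a=40.592 sag=53.203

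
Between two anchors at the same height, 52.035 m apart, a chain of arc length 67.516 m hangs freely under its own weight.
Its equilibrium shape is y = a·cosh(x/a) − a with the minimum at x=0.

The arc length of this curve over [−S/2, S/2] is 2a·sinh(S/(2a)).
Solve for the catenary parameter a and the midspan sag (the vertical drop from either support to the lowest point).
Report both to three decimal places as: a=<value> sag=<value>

a=20.289 sag=19.097

seed: a₀ = √(S³/(24(L−S))) = √(52.035³/(24·15.481)) = 19.473240
iter 1: u=1.336064  f(a)=+1.442e+00  f'(a)=-1.893e+00  a ← 19.473240 − (+1.442e+00/-1.893e+00) = 20.235161
iter 2: u=1.285757  f(a)=+8.895e-02  f'(a)=-1.666e+00  a ← 20.235161 − (+8.895e-02/-1.666e+00) = 20.288564
iter 3: u=1.282373  f(a)=+3.877e-04  f'(a)=-1.651e+00  a ← 20.288564 − (+3.877e-04/-1.651e+00) = 20.288798
iter 4: u=1.282358  f(a)=+7.435e-09  f'(a)=-1.651e+00  a ← 20.288798 − (+7.435e-09/-1.651e+00) = 20.288798
iter 5: u=1.282358  f(a)=+0.000e+00  f'(a)=-1.651e+00  a ← 20.288798 − (+0.000e+00/-1.651e+00) = 20.288798
converged: |Δa| < 1e-12 after 5 iterations
sag = a·(cosh(S/(2a)) − 1) = 20.288798·(cosh(1.282358) − 1) = 19.096959
T_max/T_min = cosh(S/(2a)) = 1.941256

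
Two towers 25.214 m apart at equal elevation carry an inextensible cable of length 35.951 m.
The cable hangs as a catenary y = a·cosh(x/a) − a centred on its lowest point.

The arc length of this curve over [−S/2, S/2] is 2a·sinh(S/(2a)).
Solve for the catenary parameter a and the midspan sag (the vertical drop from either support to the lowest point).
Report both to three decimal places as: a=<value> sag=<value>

seed: a₀ = √(S³/(24(L−S))) = √(25.214³/(24·10.737)) = 7.887067
iter 1: u=1.598440  f(a)=+1.458e+00  f'(a)=-3.485e+00  a ← 7.887067 − (+1.458e+00/-3.485e+00) = 8.305480
iter 2: u=1.517913  f(a)=+1.241e-01  f'(a)=-2.915e+00  a ← 8.305480 − (+1.241e-01/-2.915e+00) = 8.348044
iter 3: u=1.510174  f(a)=+1.083e-03  f'(a)=-2.864e+00  a ← 8.348044 − (+1.083e-03/-2.864e+00) = 8.348422
iter 4: u=1.510106  f(a)=+8.408e-08  f'(a)=-2.864e+00  a ← 8.348422 − (+8.408e-08/-2.864e+00) = 8.348422
iter 5: u=1.510106  f(a)=+0.000e+00  f'(a)=-2.864e+00  a ← 8.348422 − (+0.000e+00/-2.864e+00) = 8.348422
converged: |Δa| < 1e-12 after 5 iterations
sag = a·(cosh(S/(2a)) − 1) = 8.348422·(cosh(1.510106) − 1) = 11.471133
T_max/T_min = cosh(S/(2a)) = 2.374048

a=8.348 sag=11.471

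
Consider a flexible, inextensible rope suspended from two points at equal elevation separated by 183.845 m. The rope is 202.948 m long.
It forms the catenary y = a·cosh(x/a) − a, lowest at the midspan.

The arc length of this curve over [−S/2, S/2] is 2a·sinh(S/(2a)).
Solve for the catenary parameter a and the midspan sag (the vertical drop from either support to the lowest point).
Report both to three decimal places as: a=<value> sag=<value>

a=118.191 sag=37.585

seed: a₀ = √(S³/(24(L−S))) = √(183.845³/(24·19.103)) = 116.418319
iter 1: u=0.789588  f(a)=+6.044e-01  f'(a)=-3.491e-01  a ← 116.418319 − (+6.044e-01/-3.491e-01) = 118.149641
iter 2: u=0.778018  f(a)=+1.375e-02  f'(a)=-3.334e-01  a ← 118.149641 − (+1.375e-02/-3.334e-01) = 118.190875
iter 3: u=0.777746  f(a)=+7.478e-06  f'(a)=-3.330e-01  a ← 118.190875 − (+7.478e-06/-3.330e-01) = 118.190898
iter 4: u=0.777746  f(a)=+2.245e-12  f'(a)=-3.330e-01  a ← 118.190898 − (+2.245e-12/-3.330e-01) = 118.190898
converged: |Δa| < 1e-12 after 4 iterations
sag = a·(cosh(S/(2a)) − 1) = 118.190898·(cosh(0.777746) − 1) = 37.584777
T_max/T_min = cosh(S/(2a)) = 1.318001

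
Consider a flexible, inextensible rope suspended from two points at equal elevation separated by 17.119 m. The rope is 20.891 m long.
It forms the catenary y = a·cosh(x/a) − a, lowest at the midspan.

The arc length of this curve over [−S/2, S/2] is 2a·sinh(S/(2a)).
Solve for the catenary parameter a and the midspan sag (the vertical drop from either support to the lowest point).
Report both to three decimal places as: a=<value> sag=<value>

a=7.679 sag=5.285

seed: a₀ = √(S³/(24(L−S))) = √(17.119³/(24·3.772)) = 7.444339
iter 1: u=1.149800  f(a)=+2.573e-01  f'(a)=-1.154e+00  a ← 7.444339 − (+2.573e-01/-1.154e+00) = 7.667359
iter 2: u=1.116356  f(a)=+1.202e-02  f'(a)=-1.048e+00  a ← 7.667359 − (+1.202e-02/-1.048e+00) = 7.678822
iter 3: u=1.114689  f(a)=+2.905e-05  f'(a)=-1.043e+00  a ← 7.678822 − (+2.905e-05/-1.043e+00) = 7.678850
iter 4: u=1.114685  f(a)=+1.706e-10  f'(a)=-1.043e+00  a ← 7.678850 − (+1.706e-10/-1.043e+00) = 7.678850
iter 5: u=1.114685  f(a)=+0.000e+00  f'(a)=-1.043e+00  a ← 7.678850 − (+0.000e+00/-1.043e+00) = 7.678850
converged: |Δa| < 1e-12 after 5 iterations
sag = a·(cosh(S/(2a)) − 1) = 7.678850·(cosh(1.114685) − 1) = 5.285455
T_max/T_min = cosh(S/(2a)) = 1.688313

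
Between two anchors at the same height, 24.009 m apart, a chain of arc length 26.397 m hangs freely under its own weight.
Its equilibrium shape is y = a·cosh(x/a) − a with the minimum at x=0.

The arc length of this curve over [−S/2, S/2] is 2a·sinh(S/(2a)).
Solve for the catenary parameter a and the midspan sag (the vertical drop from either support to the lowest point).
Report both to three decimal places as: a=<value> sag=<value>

a=15.766 sag=4.795

seed: a₀ = √(S³/(24(L−S))) = √(24.009³/(24·2.388)) = 15.539546
iter 1: u=0.772513  f(a)=+7.228e-02  f'(a)=-3.261e-01  a ← 15.539546 − (+7.228e-02/-3.261e-01) = 15.761196
iter 2: u=0.761649  f(a)=+1.575e-03  f'(a)=-3.120e-01  a ← 15.761196 − (+1.575e-03/-3.120e-01) = 15.766245
iter 3: u=0.761405  f(a)=+7.855e-07  f'(a)=-3.117e-01  a ← 15.766245 − (+7.855e-07/-3.117e-01) = 15.766248
iter 4: u=0.761405  f(a)=+1.918e-13  f'(a)=-3.117e-01  a ← 15.766248 − (+1.918e-13/-3.117e-01) = 15.766248
converged: |Δa| < 1e-12 after 4 iterations
sag = a·(cosh(S/(2a)) − 1) = 15.766248·(cosh(0.761405) − 1) = 4.795245
T_max/T_min = cosh(S/(2a)) = 1.304146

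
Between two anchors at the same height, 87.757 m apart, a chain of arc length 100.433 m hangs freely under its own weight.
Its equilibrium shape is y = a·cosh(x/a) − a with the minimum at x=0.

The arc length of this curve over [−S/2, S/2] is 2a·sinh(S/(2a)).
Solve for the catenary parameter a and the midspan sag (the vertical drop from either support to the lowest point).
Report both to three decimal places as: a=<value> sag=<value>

a=48.122 sag=21.430

seed: a₀ = √(S³/(24(L−S))) = √(87.757³/(24·12.676)) = 47.133090
iter 1: u=0.930949  f(a)=+5.608e-01  f'(a)=-5.860e-01  a ← 47.133090 − (+5.608e-01/-5.860e-01) = 48.090086
iter 2: u=0.912423  f(a)=+1.753e-02  f'(a)=-5.498e-01  a ← 48.090086 − (+1.753e-02/-5.498e-01) = 48.121976
iter 3: u=0.911818  f(a)=+1.837e-05  f'(a)=-5.487e-01  a ← 48.121976 − (+1.837e-05/-5.487e-01) = 48.122010
iter 4: u=0.911818  f(a)=+2.018e-11  f'(a)=-5.487e-01  a ← 48.122010 − (+2.018e-11/-5.487e-01) = 48.122010
converged: |Δa| < 1e-12 after 4 iterations
sag = a·(cosh(S/(2a)) − 1) = 48.122010·(cosh(0.911818) − 1) = 21.429588
T_max/T_min = cosh(S/(2a)) = 1.445318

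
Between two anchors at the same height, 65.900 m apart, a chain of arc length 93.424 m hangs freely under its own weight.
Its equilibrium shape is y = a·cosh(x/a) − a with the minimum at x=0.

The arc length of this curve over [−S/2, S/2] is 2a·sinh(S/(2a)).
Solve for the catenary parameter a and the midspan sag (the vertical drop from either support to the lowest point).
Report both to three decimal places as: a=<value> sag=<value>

seed: a₀ = √(S³/(24(L−S))) = √(65.900³/(24·27.524)) = 20.814536
iter 1: u=1.583028  f(a)=+3.662e+00  f'(a)=-3.370e+00  a ← 20.814536 − (+3.662e+00/-3.370e+00) = 21.901263
iter 2: u=1.504479  f(a)=+3.063e-01  f'(a)=-2.827e+00  a ← 21.901263 − (+3.063e-01/-2.827e+00) = 22.009605
iter 3: u=1.497074  f(a)=+2.576e-03  f'(a)=-2.780e+00  a ← 22.009605 − (+2.576e-03/-2.780e+00) = 22.010531
iter 4: u=1.497011  f(a)=+1.856e-07  f'(a)=-2.780e+00  a ← 22.010531 − (+1.856e-07/-2.780e+00) = 22.010531
iter 5: u=1.497011  f(a)=-1.421e-14  f'(a)=-2.780e+00  a ← 22.010531 − (-1.421e-14/-2.780e+00) = 22.010531
converged: |Δa| < 1e-12 after 5 iterations
sag = a·(cosh(S/(2a)) − 1) = 22.010531·(cosh(1.497011) − 1) = 29.627385
T_max/T_min = cosh(S/(2a)) = 2.346055

a=22.011 sag=29.627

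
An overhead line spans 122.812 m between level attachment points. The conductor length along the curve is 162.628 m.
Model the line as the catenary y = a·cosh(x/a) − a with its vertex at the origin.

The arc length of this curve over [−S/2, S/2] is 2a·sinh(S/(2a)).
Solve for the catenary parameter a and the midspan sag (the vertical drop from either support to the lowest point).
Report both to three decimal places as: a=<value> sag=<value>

a=46.027 sag=47.410

seed: a₀ = √(S³/(24(L−S))) = √(122.812³/(24·39.816)) = 44.027778
iter 1: u=1.394710  f(a)=+4.057e+00  f'(a)=-2.186e+00  a ← 44.027778 − (+4.057e+00/-2.186e+00) = 45.883731
iter 2: u=1.338296  f(a)=+2.706e-01  f'(a)=-1.903e+00  a ← 45.883731 − (+2.706e-01/-1.903e+00) = 46.025933
iter 3: u=1.334161  f(a)=+1.395e-03  f'(a)=-1.884e+00  a ← 46.025933 − (+1.395e-03/-1.884e+00) = 46.026673
iter 4: u=1.334139  f(a)=+3.746e-08  f'(a)=-1.883e+00  a ← 46.026673 − (+3.746e-08/-1.883e+00) = 46.026673
iter 5: u=1.334139  f(a)=+2.842e-14  f'(a)=-1.883e+00  a ← 46.026673 − (+2.842e-14/-1.883e+00) = 46.026673
converged: |Δa| < 1e-12 after 5 iterations
sag = a·(cosh(S/(2a)) − 1) = 46.026673·(cosh(1.334139) − 1) = 47.410050
T_max/T_min = cosh(S/(2a)) = 2.030056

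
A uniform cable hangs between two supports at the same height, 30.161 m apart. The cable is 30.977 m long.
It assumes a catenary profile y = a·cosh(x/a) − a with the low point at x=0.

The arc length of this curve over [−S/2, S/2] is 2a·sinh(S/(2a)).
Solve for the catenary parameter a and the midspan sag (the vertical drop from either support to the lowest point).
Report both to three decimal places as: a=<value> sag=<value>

a=37.581 sag=3.067

seed: a₀ = √(S³/(24(L−S))) = √(30.161³/(24·0.816)) = 37.429834
iter 1: u=0.402901  f(a)=+6.649e-03  f'(a)=-4.431e-02  a ← 37.429834 − (+6.649e-03/-4.431e-02) = 37.579872
iter 2: u=0.401292  f(a)=+4.019e-05  f'(a)=-4.378e-02  a ← 37.579872 − (+4.019e-05/-4.378e-02) = 37.580790
iter 3: u=0.401282  f(a)=+1.488e-09  f'(a)=-4.378e-02  a ← 37.580790 − (+1.488e-09/-4.378e-02) = 37.580790
iter 4: u=0.401282  f(a)=-3.553e-15  f'(a)=-4.378e-02  a ← 37.580790 − (-3.553e-15/-4.378e-02) = 37.580790
converged: |Δa| < 1e-12 after 4 iterations
sag = a·(cosh(S/(2a)) − 1) = 37.580790·(cosh(0.401282) − 1) = 3.066589
T_max/T_min = cosh(S/(2a)) = 1.081600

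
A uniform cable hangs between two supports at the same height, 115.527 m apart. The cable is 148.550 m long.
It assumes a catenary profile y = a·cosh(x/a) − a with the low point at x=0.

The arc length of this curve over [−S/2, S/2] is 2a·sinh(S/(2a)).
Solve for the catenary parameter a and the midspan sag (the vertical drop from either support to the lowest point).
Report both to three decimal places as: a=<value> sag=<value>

seed: a₀ = √(S³/(24(L−S))) = √(115.527³/(24·33.023)) = 44.107390
iter 1: u=1.309610  f(a)=+2.950e+00  f'(a)=-1.770e+00  a ← 44.107390 − (+2.950e+00/-1.770e+00) = 45.773802
iter 2: u=1.261934  f(a)=+1.754e-01  f'(a)=-1.566e+00  a ← 45.773802 − (+1.754e-01/-1.566e+00) = 45.885862
iter 3: u=1.258852  f(a)=+7.071e-04  f'(a)=-1.553e+00  a ← 45.885862 − (+7.071e-04/-1.553e+00) = 45.886317
iter 4: u=1.258839  f(a)=+1.159e-08  f'(a)=-1.553e+00  a ← 45.886317 − (+1.159e-08/-1.553e+00) = 45.886317
iter 5: u=1.258839  f(a)=+0.000e+00  f'(a)=-1.553e+00  a ← 45.886317 − (+0.000e+00/-1.553e+00) = 45.886317
converged: |Δa| < 1e-12 after 5 iterations
sag = a·(cosh(S/(2a)) − 1) = 45.886317·(cosh(1.258839) − 1) = 41.419638
T_max/T_min = cosh(S/(2a)) = 1.902658

a=45.886 sag=41.420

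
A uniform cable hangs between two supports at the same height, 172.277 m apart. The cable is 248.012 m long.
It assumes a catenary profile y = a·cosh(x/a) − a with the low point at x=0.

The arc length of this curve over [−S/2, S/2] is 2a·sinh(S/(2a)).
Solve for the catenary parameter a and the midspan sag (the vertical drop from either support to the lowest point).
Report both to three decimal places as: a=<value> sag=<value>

seed: a₀ = √(S³/(24(L−S))) = √(172.277³/(24·75.735)) = 53.037985
iter 1: u=1.624091  f(a)=+1.064e+01  f'(a)=-3.684e+00  a ← 53.037985 − (+1.064e+01/-3.684e+00) = 55.926120
iter 2: u=1.540220  f(a)=+9.308e-01  f'(a)=-3.065e+00  a ← 55.926120 − (+9.308e-01/-3.065e+00) = 56.229825
iter 3: u=1.531901  f(a)=+8.635e-03  f'(a)=-3.008e+00  a ← 56.229825 − (+8.635e-03/-3.008e+00) = 56.232695
iter 4: u=1.531822  f(a)=+7.582e-07  f'(a)=-3.008e+00  a ← 56.232695 − (+7.582e-07/-3.008e+00) = 56.232695
iter 5: u=1.531822  f(a)=-2.842e-14  f'(a)=-3.008e+00  a ← 56.232695 − (-2.842e-14/-3.008e+00) = 56.232695
converged: |Δa| < 1e-12 after 5 iterations
sag = a·(cosh(S/(2a)) − 1) = 56.232695·(cosh(1.531822) − 1) = 79.927519
T_max/T_min = cosh(S/(2a)) = 2.421371

a=56.233 sag=79.928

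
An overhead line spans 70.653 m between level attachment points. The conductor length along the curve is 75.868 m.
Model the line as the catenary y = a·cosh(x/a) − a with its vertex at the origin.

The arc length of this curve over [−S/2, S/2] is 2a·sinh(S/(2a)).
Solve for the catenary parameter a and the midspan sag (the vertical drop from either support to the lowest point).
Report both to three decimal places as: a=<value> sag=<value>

a=53.662 sag=12.054

seed: a₀ = √(S³/(24(L−S))) = √(70.653³/(24·5.215)) = 53.083938
iter 1: u=0.665484  f(a)=+1.167e-01  f'(a)=-2.053e-01  a ← 53.083938 − (+1.167e-01/-2.053e-01) = 53.652330
iter 2: u=0.658434  f(a)=+1.901e-03  f'(a)=-1.987e-01  a ← 53.652330 − (+1.901e-03/-1.987e-01) = 53.661898
iter 3: u=0.658316  f(a)=+5.229e-07  f'(a)=-1.986e-01  a ← 53.661898 − (+5.229e-07/-1.986e-01) = 53.661900
iter 4: u=0.658316  f(a)=+2.842e-14  f'(a)=-1.986e-01  a ← 53.661900 − (+2.842e-14/-1.986e-01) = 53.661900
converged: |Δa| < 1e-12 after 4 iterations
sag = a·(cosh(S/(2a)) − 1) = 53.661900·(cosh(0.658316) − 1) = 12.054063
T_max/T_min = cosh(S/(2a)) = 1.224630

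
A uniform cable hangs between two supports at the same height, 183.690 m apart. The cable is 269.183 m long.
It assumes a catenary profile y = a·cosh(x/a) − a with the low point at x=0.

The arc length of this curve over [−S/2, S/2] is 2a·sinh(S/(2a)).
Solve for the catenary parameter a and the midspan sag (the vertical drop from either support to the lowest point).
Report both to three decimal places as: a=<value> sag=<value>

seed: a₀ = √(S³/(24(L−S))) = √(183.690³/(24·85.493)) = 54.961347
iter 1: u=1.671083  f(a)=+1.276e+01  f'(a)=-4.071e+00  a ← 54.961347 − (+1.276e+01/-4.071e+00) = 58.096238
iter 2: u=1.580911  f(a)=+1.173e+00  f'(a)=-3.354e+00  a ← 58.096238 − (+1.173e+00/-3.354e+00) = 58.446074
iter 3: u=1.571449  f(a)=+1.214e-02  f'(a)=-3.285e+00  a ← 58.446074 − (+1.214e-02/-3.285e+00) = 58.449769
iter 4: u=1.571349  f(a)=+1.328e-06  f'(a)=-3.284e+00  a ← 58.449769 − (+1.328e-06/-3.284e+00) = 58.449769
iter 5: u=1.571349  f(a)=+5.684e-14  f'(a)=-3.284e+00  a ← 58.449769 − (+5.684e-14/-3.284e+00) = 58.449769
converged: |Δa| < 1e-12 after 5 iterations
sag = a·(cosh(S/(2a)) − 1) = 58.449769·(cosh(1.571349) − 1) = 88.285528
T_max/T_min = cosh(S/(2a)) = 2.510451

a=58.450 sag=88.286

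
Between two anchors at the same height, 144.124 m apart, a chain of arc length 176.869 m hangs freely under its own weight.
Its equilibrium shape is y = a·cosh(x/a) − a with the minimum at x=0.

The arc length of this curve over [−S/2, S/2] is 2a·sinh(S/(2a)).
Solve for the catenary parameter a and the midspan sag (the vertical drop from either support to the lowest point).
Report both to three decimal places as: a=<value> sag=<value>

a=63.722 sag=45.279

seed: a₀ = √(S³/(24(L−S))) = √(144.124³/(24·32.745)) = 61.720060
iter 1: u=1.167562  f(a)=+2.306e+00  f'(a)=-1.213e+00  a ← 61.720060 − (+2.306e+00/-1.213e+00) = 63.620987
iter 2: u=1.132677  f(a)=+1.108e-01  f'(a)=-1.099e+00  a ← 63.620987 − (+1.108e-01/-1.099e+00) = 63.721824
iter 3: u=1.130884  f(a)=+2.845e-04  f'(a)=-1.093e+00  a ← 63.721824 − (+2.845e-04/-1.093e+00) = 63.722084
iter 4: u=1.130880  f(a)=+1.887e-09  f'(a)=-1.093e+00  a ← 63.722084 − (+1.887e-09/-1.093e+00) = 63.722084
iter 5: u=1.130880  f(a)=-5.684e-14  f'(a)=-1.093e+00  a ← 63.722084 − (-5.684e-14/-1.093e+00) = 63.722084
converged: |Δa| < 1e-12 after 5 iterations
sag = a·(cosh(S/(2a)) − 1) = 63.722084·(cosh(1.130880) − 1) = 45.278672
T_max/T_min = cosh(S/(2a)) = 1.710565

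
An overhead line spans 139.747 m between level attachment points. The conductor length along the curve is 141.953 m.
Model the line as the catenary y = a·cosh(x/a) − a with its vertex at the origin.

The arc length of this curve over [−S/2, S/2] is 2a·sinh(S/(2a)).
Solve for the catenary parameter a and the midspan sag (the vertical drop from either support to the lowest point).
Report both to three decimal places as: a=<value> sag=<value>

seed: a₀ = √(S³/(24(L−S))) = √(139.747³/(24·2.206)) = 227.041562
iter 1: u=0.307756  f(a)=+1.047e-02  f'(a)=-1.962e-02  a ← 227.041562 − (+1.047e-02/-1.962e-02) = 227.575304
iter 2: u=0.307035  f(a)=+3.704e-05  f'(a)=-1.948e-02  a ← 227.575304 − (+3.704e-05/-1.948e-02) = 227.577205
iter 3: u=0.307032  f(a)=+4.671e-10  f'(a)=-1.948e-02  a ← 227.577205 − (+4.671e-10/-1.948e-02) = 227.577205
iter 4: u=0.307032  f(a)=-2.842e-14  f'(a)=-1.948e-02  a ← 227.577205 − (-2.842e-14/-1.948e-02) = 227.577205
converged: |Δa| < 1e-12 after 4 iterations
sag = a·(cosh(S/(2a)) − 1) = 227.577205·(cosh(0.307032) − 1) = 10.811234
T_max/T_min = cosh(S/(2a)) = 1.047506

a=227.577 sag=10.811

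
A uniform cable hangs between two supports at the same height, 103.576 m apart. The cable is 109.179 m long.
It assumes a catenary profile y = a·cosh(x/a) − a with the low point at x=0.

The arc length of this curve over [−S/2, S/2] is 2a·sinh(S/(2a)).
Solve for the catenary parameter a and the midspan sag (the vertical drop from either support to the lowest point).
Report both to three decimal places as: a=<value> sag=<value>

seed: a₀ = √(S³/(24(L−S))) = √(103.576³/(24·5.603)) = 90.901860
iter 1: u=0.569713  f(a)=+9.164e-02  f'(a)=-1.273e-01  a ← 90.901860 − (+9.164e-02/-1.273e-01) = 91.621562
iter 2: u=0.565238  f(a)=+1.100e-03  f'(a)=-1.243e-01  a ← 91.621562 − (+1.100e-03/-1.243e-01) = 91.630410
iter 3: u=0.565184  f(a)=+1.626e-07  f'(a)=-1.242e-01  a ← 91.630410 − (+1.626e-07/-1.242e-01) = 91.630411
iter 4: u=0.565184  f(a)=+0.000e+00  f'(a)=-1.242e-01  a ← 91.630411 − (+0.000e+00/-1.242e-01) = 91.630411
converged: |Δa| < 1e-12 after 4 iterations
sag = a·(cosh(S/(2a)) − 1) = 91.630411·(cosh(0.565184) − 1) = 15.028605
T_max/T_min = cosh(S/(2a)) = 1.164013

a=91.630 sag=15.029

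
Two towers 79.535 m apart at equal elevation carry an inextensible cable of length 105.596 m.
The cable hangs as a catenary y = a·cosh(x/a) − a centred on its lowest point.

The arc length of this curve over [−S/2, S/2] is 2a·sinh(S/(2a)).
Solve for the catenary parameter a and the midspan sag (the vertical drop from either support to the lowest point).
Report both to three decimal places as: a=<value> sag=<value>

seed: a₀ = √(S³/(24(L−S))) = √(79.535³/(24·26.061)) = 28.361962
iter 1: u=1.402142  f(a)=+2.685e+00  f'(a)=-2.225e+00  a ← 28.361962 − (+2.685e+00/-2.225e+00) = 29.568532
iter 2: u=1.344926  f(a)=+1.808e-01  f'(a)=-1.935e+00  a ← 29.568532 − (+1.808e-01/-1.935e+00) = 29.662004
iter 3: u=1.340688  f(a)=+9.514e-04  f'(a)=-1.914e+00  a ← 29.662004 − (+9.514e-04/-1.914e+00) = 29.662501
iter 4: u=1.340666  f(a)=+2.664e-08  f'(a)=-1.914e+00  a ← 29.662501 − (+2.664e-08/-1.914e+00) = 29.662501
iter 5: u=1.340666  f(a)=+1.421e-14  f'(a)=-1.914e+00  a ← 29.662501 − (+1.421e-14/-1.914e+00) = 29.662501
converged: |Δa| < 1e-12 after 5 iterations
sag = a·(cosh(S/(2a)) − 1) = 29.662501·(cosh(1.340666) − 1) = 30.897327
T_max/T_min = cosh(S/(2a)) = 2.041629

a=29.663 sag=30.897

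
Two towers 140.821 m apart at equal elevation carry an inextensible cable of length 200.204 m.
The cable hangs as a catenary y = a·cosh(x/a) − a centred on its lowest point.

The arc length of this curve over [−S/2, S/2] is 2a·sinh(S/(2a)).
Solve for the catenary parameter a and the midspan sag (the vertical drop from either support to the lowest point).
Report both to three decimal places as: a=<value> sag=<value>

seed: a₀ = √(S³/(24(L−S))) = √(140.821³/(24·59.383)) = 44.265406
iter 1: u=1.590644  f(a)=+7.981e+00  f'(a)=-3.426e+00  a ← 44.265406 − (+7.981e+00/-3.426e+00) = 46.594878
iter 2: u=1.511121  f(a)=+6.733e-01  f'(a)=-2.870e+00  a ← 46.594878 − (+6.733e-01/-2.870e+00) = 46.829447
iter 3: u=1.503552  f(a)=+5.767e-03  f'(a)=-2.821e+00  a ← 46.829447 − (+5.767e-03/-2.821e+00) = 46.831492
iter 4: u=1.503486  f(a)=+4.312e-07  f'(a)=-2.821e+00  a ← 46.831492 − (+4.312e-07/-2.821e+00) = 46.831492
iter 5: u=1.503486  f(a)=+0.000e+00  f'(a)=-2.821e+00  a ← 46.831492 − (+0.000e+00/-2.821e+00) = 46.831492
converged: |Δa| < 1e-12 after 5 iterations
sag = a·(cosh(S/(2a)) − 1) = 46.831492·(cosh(1.503486) − 1) = 63.683661
T_max/T_min = cosh(S/(2a)) = 2.359847

a=46.831 sag=63.684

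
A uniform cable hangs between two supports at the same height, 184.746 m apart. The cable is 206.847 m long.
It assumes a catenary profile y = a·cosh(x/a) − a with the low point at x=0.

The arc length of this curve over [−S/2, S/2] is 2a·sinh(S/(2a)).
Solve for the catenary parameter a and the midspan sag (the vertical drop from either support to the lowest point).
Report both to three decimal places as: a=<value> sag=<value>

a=110.936 sag=40.732

seed: a₀ = √(S³/(24(L−S))) = √(184.746³/(24·22.101)) = 109.031248
iter 1: u=0.847216  f(a)=+8.069e-01  f'(a)=-4.353e-01  a ← 109.031248 − (+8.069e-01/-4.353e-01) = 110.885002
iter 2: u=0.833052  f(a)=+2.104e-02  f'(a)=-4.128e-01  a ← 110.885002 − (+2.104e-02/-4.128e-01) = 110.935962
iter 3: u=0.832670  f(a)=+1.515e-05  f'(a)=-4.122e-01  a ← 110.935962 − (+1.515e-05/-4.122e-01) = 110.935999
iter 4: u=0.832669  f(a)=+7.901e-12  f'(a)=-4.122e-01  a ← 110.935999 − (+7.901e-12/-4.122e-01) = 110.935999
converged: |Δa| < 1e-12 after 4 iterations
sag = a·(cosh(S/(2a)) − 1) = 110.935999·(cosh(0.832669) − 1) = 40.732113
T_max/T_min = cosh(S/(2a)) = 1.367168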